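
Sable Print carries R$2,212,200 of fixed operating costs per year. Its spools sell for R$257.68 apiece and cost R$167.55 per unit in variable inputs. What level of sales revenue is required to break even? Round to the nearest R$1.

R$6,324,639

CM per unit = R$257.68 − R$167.55 = R$90.13; CM ratio = R$90.13 / R$257.68 = 0.3498.
Break-even revenue = fixed costs × price ÷ CM = R$2,212,200 × R$257.68 ÷ R$90.13 = R$6,324,639.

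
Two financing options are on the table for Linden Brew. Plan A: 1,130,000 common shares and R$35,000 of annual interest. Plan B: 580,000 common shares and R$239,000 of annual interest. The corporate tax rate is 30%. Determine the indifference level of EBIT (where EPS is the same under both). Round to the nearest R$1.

Set EPS_A = EPS_B: (EBIT − R$35,000)(1 − 0.30) ÷ 1,130,000 = (EBIT − R$239,000)(1 − 0.30) ÷ 580,000.
Cancelling (1 − t) and cross-multiplying: 580,000·(EBIT − 35,000) = 1,130,000·(EBIT − 239,000).
EBIT × (1,130,000 − 580,000) = 239,000 × 1,130,000 − 35,000 × 580,000 = 249,770,000,000, so EBIT = 249,770,000,000 ÷ 550,000 = 454,127.27.

R$454,127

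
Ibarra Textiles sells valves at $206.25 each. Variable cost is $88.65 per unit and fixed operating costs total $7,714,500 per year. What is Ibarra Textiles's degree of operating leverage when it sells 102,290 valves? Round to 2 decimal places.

2.79

At 102,290 units, contribution = 102,290 × $117.60 = $12,029,304.00.
Subtracting fixed costs: EBIT = $12,029,304.00 − $7,714,500 = $4,314,804.00.
DOL = contribution ÷ EBIT = $12,029,304.00 ÷ $4,314,804.00 = 2.7879.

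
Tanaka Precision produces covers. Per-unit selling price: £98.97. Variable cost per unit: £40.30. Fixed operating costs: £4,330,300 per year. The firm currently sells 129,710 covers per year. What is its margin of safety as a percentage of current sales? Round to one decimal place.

Each unit contributes £98.97 − £40.30 = £58.67. Break-even units = £4,330,300 ÷ £58.67 = 73,807.74; break-even revenue = 73,807.74 × £98.97 = £7,304,751.85.
Current sales = 129,710 × £98.97 = £12,837,398.70.
Margin of safety = (£12,837,398.70 − £7,304,751.85) ÷ £12,837,398.70 = 43.1%.

43.1%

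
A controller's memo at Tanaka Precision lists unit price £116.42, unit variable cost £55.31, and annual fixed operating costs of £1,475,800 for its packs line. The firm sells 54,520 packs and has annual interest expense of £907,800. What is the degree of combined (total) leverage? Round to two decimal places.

3.51

Contribution at this volume is 54,520 × £61.11 = £3,331,717.20.
EBIT = £3,331,717.20 − £1,475,800 = £1,855,917.20. Interest = £907,800.00, so EBIT − I = £948,117.20.
DCL = contribution ÷ (EBIT − I) = £3,331,717.20 ÷ £948,117.20 = 3.5140.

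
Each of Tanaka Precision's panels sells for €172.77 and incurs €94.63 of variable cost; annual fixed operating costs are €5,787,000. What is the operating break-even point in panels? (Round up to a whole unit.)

Contribution margin per unit = €172.77 − €94.63 = €78.14.
Break-even Q = €5,787,000 / €78.14 = 74,059.38 → 74,060 panels.

74,060 panels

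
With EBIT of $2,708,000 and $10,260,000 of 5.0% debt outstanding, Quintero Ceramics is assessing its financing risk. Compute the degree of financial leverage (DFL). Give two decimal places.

1.23

Interest = $513,000.00.
DFL = EBIT ÷ (EBIT − I) = $2,708,000 ÷ ($2,708,000 − $513,000.00) = $2,708,000 ÷ $2,195,000.00 = 1.2337.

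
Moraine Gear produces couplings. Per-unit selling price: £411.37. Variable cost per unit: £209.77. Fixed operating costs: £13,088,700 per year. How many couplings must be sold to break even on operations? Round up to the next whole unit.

Each unit contributes £411.37 − £209.77 = £201.60.
Units to break even: £13,088,700 ÷ £201.60 = 64,924.11, rounded up to 64,925.

64,925 couplings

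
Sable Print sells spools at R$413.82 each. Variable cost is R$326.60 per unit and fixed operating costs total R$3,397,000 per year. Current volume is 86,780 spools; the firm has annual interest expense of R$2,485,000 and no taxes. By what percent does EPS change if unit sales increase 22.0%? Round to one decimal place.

+98.7%

Total contribution margin = 86,780 × R$87.22 = R$7,568,951.60.
Subtracting fixed costs: EBIT = R$7,568,951.60 − R$3,397,000 = R$4,171,951.60.
Interest = R$2,485,000.00, so EBIT − I = R$1,686,951.60.
DCL = total CM / (EBIT − I) = R$7,568,951.60 / R$1,686,951.60 = 4.4868.
EPS therefore changes by 4.4868 × (+22.0%) = +98.7%.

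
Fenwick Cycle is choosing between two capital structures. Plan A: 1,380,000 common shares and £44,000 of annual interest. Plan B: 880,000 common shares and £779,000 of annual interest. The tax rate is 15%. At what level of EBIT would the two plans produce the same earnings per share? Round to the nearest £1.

At indifference, (EBIT − 44,000)(1 − t)/1,380,000 = (EBIT − 779,000)(1 − t)/880,000.
The (1 − t) factor cancels: (EBIT − 44,000) × 880,000 = (EBIT − 779,000) × 1,380,000.
Solving, EBIT = (779,000·1,380,000 − 44,000·880,000) / (1,380,000 − 880,000) = 1,036,300,000,000 / 500,000 = 2,072,600.00.

£2,072,600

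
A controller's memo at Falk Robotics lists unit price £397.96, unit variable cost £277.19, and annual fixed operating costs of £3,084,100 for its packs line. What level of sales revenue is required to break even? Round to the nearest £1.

£10,162,693

CM per unit = £397.96 − £277.19 = £120.77; CM ratio = £120.77 / £397.96 = 0.3035.
Break-even sales = FC ÷ CM ratio = £3,084,100 × £397.96 / £120.77 = £10,162,693.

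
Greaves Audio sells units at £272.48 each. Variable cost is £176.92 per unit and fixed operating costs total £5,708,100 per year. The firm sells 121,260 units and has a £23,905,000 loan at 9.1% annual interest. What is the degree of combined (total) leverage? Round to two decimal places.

Contribution at this volume is 121,260 × £95.56 = £11,587,605.60.
EBIT = £11,587,605.60 − £5,708,100 = £5,879,505.60. Interest = £2,175,355.00, so EBIT − I = £3,704,150.60.
DCL = contribution ÷ (EBIT − I) = £11,587,605.60 ÷ £3,704,150.60 = 3.1283.

3.13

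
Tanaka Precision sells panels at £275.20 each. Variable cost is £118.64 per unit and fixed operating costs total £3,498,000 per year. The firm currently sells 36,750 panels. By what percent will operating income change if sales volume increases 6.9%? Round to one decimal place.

+17.6%

Total contribution margin = 36,750 × £156.56 = £5,753,580.00.
Subtracting fixed costs: EBIT = £5,753,580.00 − £3,498,000 = £2,255,580.00.
DOL = contribution ÷ EBIT = £5,753,580.00 ÷ £2,255,580.00 = 2.5508.
So EBIT moves 2.5508 × (+6.9%) = +17.6%.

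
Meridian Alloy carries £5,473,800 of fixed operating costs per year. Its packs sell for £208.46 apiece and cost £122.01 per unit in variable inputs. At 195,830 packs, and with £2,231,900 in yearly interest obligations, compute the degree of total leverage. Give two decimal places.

1.84

Total contribution margin = 195,830 × £86.45 = £16,929,503.50.
EBIT = £16,929,503.50 − £5,473,800 = £11,455,703.50. Interest = £2,231,900.00, so EBIT − I = £9,223,803.50.
Degree of total leverage = total CM / (EBIT − interest) = £16,929,503.50 / £9,223,803.50 = 1.8354.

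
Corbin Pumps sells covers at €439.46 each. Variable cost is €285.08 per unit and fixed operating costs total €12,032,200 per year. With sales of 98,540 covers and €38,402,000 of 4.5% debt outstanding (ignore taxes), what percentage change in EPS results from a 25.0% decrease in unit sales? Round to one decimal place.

-261.9%

Total contribution margin = 98,540 × €154.38 = €15,212,605.20.
Operating income = contribution − fixed costs = €15,212,605.20 − €12,032,200 = €3,180,405.20.
Interest = €1,728,090.00, so EBIT − I = €1,452,315.20.
Degree of combined leverage = contribution ÷ (EBIT − I) = €15,212,605.20 ÷ €1,452,315.20 = 10.4747.
%ΔEPS = DCL × %ΔSales = 10.4747 × -25.0% = -261.9%.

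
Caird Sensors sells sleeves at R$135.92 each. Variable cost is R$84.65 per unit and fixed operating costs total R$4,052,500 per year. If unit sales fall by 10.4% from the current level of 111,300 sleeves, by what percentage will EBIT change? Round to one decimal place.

-35.9%

At 111,300 units, contribution = 111,300 × R$51.27 = R$5,706,351.00.
EBIT = R$5,706,351.00 − R$4,052,500 = R$1,653,851.00.
DOL = contribution ÷ EBIT = R$5,706,351.00 ÷ R$1,653,851.00 = 3.4503.
So EBIT moves 3.4503 × (-10.4%) = -35.9%.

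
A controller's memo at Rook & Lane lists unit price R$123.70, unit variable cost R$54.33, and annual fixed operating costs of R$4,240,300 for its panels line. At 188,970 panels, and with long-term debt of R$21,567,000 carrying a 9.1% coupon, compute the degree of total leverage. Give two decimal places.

1.90

At 188,970 units, contribution = 188,970 × R$69.37 = R$13,108,848.90.
Operating income = contribution − fixed costs = R$13,108,848.90 − R$4,240,300 = R$8,868,548.90. Interest = R$1,962,597.00, so EBIT − I = R$6,905,951.90.
Degree of total leverage = total CM / (EBIT − interest) = R$13,108,848.90 / R$6,905,951.90 = 1.8982.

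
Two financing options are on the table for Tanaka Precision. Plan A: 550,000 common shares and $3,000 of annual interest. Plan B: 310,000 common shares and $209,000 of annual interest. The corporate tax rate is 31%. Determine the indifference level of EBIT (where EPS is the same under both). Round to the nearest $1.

Set EPS_A = EPS_B: (EBIT − $3,000)(1 − 0.31) ÷ 550,000 = (EBIT − $209,000)(1 − 0.31) ÷ 310,000.
Cancelling (1 − t) and cross-multiplying: 310,000·(EBIT − 3,000) = 550,000·(EBIT − 209,000).
EBIT × (550,000 − 310,000) = 209,000 × 550,000 − 3,000 × 310,000 = 114,020,000,000, so EBIT = 114,020,000,000 ÷ 240,000 = 475,083.33.

$475,083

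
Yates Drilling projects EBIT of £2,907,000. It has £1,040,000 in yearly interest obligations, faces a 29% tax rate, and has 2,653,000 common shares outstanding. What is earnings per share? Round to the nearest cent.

£0.50

Interest = £1,040,000.00, so EBT = £2,907,000 − £1,040,000.00 = £1,867,000.00.
Net income = £1,867,000.00 × (1 − 0.29) = £1,325,570.00.
Per share: £1,325,570.00 / 2,653,000 shares = £0.50.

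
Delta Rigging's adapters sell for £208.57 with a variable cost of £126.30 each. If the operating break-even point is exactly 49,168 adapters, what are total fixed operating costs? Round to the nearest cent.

Each unit contributes £208.57 − £126.30 = £82.27.
Since BE = FC / CM, FC = 49,168 × £82.27 = £4,045,051.36.

£4,045,051.36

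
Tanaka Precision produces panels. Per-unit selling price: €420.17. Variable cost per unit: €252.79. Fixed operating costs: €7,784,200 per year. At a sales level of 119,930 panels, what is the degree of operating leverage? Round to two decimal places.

1.63

At 119,930 units, contribution = 119,930 × €167.38 = €20,073,883.40.
Operating income = contribution − fixed costs = €20,073,883.40 − €7,784,200 = €12,289,683.40.
DOL = contribution ÷ EBIT = €20,073,883.40 ÷ €12,289,683.40 = 1.6334.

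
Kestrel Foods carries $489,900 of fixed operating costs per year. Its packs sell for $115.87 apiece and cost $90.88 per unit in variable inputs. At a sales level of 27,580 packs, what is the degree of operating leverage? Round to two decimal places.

3.46

Total contribution margin = 27,580 × $24.99 = $689,224.20.
Operating income = contribution − fixed costs = $689,224.20 − $489,900 = $199,324.20.
Degree of operating leverage = $689,224.20 / $199,324.20 = 3.4578.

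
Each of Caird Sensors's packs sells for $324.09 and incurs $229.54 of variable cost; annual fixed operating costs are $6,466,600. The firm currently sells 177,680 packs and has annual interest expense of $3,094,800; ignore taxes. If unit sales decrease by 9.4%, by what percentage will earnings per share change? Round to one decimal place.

Contribution at this volume is 177,680 × $94.55 = $16,799,644.00.
Operating income = contribution − fixed costs = $16,799,644.00 − $6,466,600 = $10,333,044.00.
Interest = $3,094,800.00, so EBIT − I = $7,238,244.00.
DCL = total CM / (EBIT − I) = $16,799,644.00 / $7,238,244.00 = 2.3210.
%ΔEPS = DCL × %ΔSales = 2.3210 × -9.4% = -21.8%.

-21.8%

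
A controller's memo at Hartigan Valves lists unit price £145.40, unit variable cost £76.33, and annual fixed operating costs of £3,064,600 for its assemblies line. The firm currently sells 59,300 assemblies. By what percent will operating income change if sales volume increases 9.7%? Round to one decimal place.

At 59,300 units, contribution = 59,300 × £69.07 = £4,095,851.00.
EBIT = £4,095,851.00 − £3,064,600 = £1,031,251.00.
Degree of operating leverage = £4,095,851.00 / £1,031,251.00 = 3.9717.
So EBIT moves 3.9717 × (+9.7%) = +38.5%.

+38.5%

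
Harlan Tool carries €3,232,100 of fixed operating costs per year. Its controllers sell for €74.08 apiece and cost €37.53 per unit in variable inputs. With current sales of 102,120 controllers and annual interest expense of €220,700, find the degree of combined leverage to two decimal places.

13.35

Total contribution margin = 102,120 × €36.55 = €3,732,486.00.
Operating income = contribution − fixed costs = €3,732,486.00 − €3,232,100 = €500,386.00. Interest = €220,700.00.
DOL = €3,732,486.00 ÷ €500,386.00 = 7.4592; DFL = €500,386.00 ÷ €279,686.00 = 1.7891.
Combined leverage = 7.4592 × 1.7891 = 13.3453.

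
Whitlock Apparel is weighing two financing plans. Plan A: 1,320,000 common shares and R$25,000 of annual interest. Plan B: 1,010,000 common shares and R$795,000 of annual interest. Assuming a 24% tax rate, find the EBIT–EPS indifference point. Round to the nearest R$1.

R$3,303,710

At indifference, (EBIT − 25,000)(1 − t)/1,320,000 = (EBIT − 795,000)(1 − t)/1,010,000.
The (1 − t) factor cancels: (EBIT − 25,000) × 1,010,000 = (EBIT − 795,000) × 1,320,000.
Solving, EBIT = (795,000·1,320,000 − 25,000·1,010,000) / (1,320,000 − 1,010,000) = 1,024,150,000,000 / 310,000 = 3,303,709.68.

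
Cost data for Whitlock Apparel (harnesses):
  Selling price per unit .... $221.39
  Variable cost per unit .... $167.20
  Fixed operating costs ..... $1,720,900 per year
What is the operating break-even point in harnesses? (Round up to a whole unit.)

Unit CM = price − variable cost = $221.39 − $167.20 = $54.19.
Break-even volume = fixed costs ÷ CM per unit = $1,720,900 ÷ $54.19 = 31,756.78, so 31,757 harnesses.

31,757 harnesses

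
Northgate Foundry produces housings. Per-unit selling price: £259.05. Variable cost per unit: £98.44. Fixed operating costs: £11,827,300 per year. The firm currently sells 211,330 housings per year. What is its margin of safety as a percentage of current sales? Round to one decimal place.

Unit CM = price − variable cost = £259.05 − £98.44 = £160.61. Break-even units = £11,827,300 ÷ £160.61 = 73,639.87; break-even revenue = 73,639.87 × £259.05 = £19,076,409.10.
Actual sales revenue = 211,330 × £259.05 = £54,745,036.50.
Margin of safety = (£54,745,036.50 − £19,076,409.10) ÷ £54,745,036.50 = 65.2%.

65.2%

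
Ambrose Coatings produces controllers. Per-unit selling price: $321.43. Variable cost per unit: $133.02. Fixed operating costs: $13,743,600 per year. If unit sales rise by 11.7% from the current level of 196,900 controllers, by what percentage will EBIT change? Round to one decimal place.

+18.6%

Total contribution margin = 196,900 × $188.41 = $37,097,929.00.
Operating income = contribution − fixed costs = $37,097,929.00 − $13,743,600 = $23,354,329.00.
Degree of operating leverage = $37,097,929.00 / $23,354,329.00 = 1.5885.
%ΔEBIT = DOL × %ΔSales = 1.5885 × +11.7% = +18.6%.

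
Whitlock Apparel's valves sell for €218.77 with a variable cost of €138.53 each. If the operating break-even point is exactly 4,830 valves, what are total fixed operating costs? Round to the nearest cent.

Unit CM = price − variable cost = €218.77 − €138.53 = €80.24.
Fixed costs = break-even units × CM = 4,830 × €80.24 = €387,559.20.

€387,559.20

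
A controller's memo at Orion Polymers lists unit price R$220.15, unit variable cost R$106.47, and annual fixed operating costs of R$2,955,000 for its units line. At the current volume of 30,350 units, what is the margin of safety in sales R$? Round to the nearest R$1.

Unit CM = price − variable cost = R$220.15 − R$106.47 = R$113.68. Break-even units = R$2,955,000 ÷ R$113.68 = 25,994.02; break-even revenue = 25,994.02 × R$220.15 = R$5,722,583.13.
Current sales = 30,350 × R$220.15 = R$6,681,552.50.
Margin of safety = R$6,681,552.50 − R$5,722,583.13 = R$958,969.

R$958,969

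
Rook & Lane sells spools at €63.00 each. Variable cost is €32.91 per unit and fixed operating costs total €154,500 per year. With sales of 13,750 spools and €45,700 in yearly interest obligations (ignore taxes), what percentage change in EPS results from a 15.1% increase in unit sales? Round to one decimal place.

+29.3%

Contribution at this volume is 13,750 × €30.09 = €413,737.50.
Operating income = contribution − fixed costs = €413,737.50 − €154,500 = €259,237.50.
Interest = €45,700.00, so EBIT − I = €213,537.50.
Degree of combined leverage = contribution ÷ (EBIT − I) = €413,737.50 ÷ €213,537.50 = 1.9375.
EPS therefore changes by 1.9375 × (+15.1%) = +29.3%.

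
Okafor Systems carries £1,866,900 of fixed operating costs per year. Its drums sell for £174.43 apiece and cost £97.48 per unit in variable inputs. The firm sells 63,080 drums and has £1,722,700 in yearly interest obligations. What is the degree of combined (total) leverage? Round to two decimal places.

3.84

Total contribution margin = 63,080 × £76.95 = £4,854,006.00.
Operating income = contribution − fixed costs = £4,854,006.00 − £1,866,900 = £2,987,106.00. Interest = £1,722,700.00, so EBIT − I = £1,264,406.00.
DCL = contribution ÷ (EBIT − I) = £4,854,006.00 ÷ £1,264,406.00 = 3.8390.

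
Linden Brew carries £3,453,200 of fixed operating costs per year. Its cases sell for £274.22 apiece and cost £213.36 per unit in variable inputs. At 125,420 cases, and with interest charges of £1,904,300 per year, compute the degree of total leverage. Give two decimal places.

3.35

Total contribution margin = 125,420 × £60.86 = £7,633,061.20.
Subtracting fixed costs: EBIT = £7,633,061.20 − £3,453,200 = £4,179,861.20. Interest = £1,904,300.00.
DOL = £7,633,061.20 ÷ £4,179,861.20 = 1.8262; DFL = £4,179,861.20 ÷ £2,275,561.20 = 1.8368.
Combined leverage = 1.8262 × 1.8368 = 3.3544.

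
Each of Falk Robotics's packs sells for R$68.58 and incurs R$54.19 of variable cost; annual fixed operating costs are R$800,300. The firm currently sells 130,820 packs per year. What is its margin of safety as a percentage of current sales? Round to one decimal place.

57.5%

Contribution margin per unit = R$68.58 − R$54.19 = R$14.39. Break-even units = R$800,300 ÷ R$14.39 = 55,615.01; break-even revenue = 55,615.01 × R$68.58 = R$3,814,077.41.
Current sales = 130,820 × R$68.58 = R$8,971,635.60.
Margin of safety = (R$8,971,635.60 − R$3,814,077.41) ÷ R$8,971,635.60 = 57.5%.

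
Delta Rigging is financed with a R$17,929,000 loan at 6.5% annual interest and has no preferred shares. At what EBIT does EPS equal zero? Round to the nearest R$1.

R$1,165,385

Annual interest = 6.5% × R$17,929,000 = R$1,165,385.00.
With no preferred dividends, EPS = 0 when EBIT exactly covers interest, so the financial break-even EBIT is R$1,165,385.00.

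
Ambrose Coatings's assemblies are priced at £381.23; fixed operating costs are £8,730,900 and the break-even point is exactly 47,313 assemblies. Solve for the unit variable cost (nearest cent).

£196.70

Contribution per unit must be FC / Q = £8,730,900 / 47,313 = £184.5349.
Hence VC = price − CM = £381.23 − £184.5349 = £196.70.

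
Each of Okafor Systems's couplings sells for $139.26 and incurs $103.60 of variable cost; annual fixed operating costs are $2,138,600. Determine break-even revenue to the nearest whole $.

Contribution margin per unit = $139.26 − $103.60 = $35.66, a CM ratio of $35.66 ÷ $139.26 = 0.2561.
Break-even sales = FC ÷ CM ratio = $2,138,600 × $139.26 / $35.66 = $8,351,695.

$8,351,695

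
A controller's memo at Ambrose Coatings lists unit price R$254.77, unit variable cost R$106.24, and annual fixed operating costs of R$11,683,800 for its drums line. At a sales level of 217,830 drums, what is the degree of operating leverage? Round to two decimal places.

At 217,830 units, contribution = 217,830 × R$148.53 = R$32,354,289.90.
Subtracting fixed costs: EBIT = R$32,354,289.90 − R$11,683,800 = R$20,670,489.90.
DOL = contribution ÷ EBIT = R$32,354,289.90 ÷ R$20,670,489.90 = 1.5652.

1.57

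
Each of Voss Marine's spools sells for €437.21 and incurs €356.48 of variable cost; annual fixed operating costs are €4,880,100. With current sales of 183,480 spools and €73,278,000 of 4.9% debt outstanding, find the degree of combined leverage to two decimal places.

2.34

Contribution at this volume is 183,480 × €80.73 = €14,812,340.40.
Operating income = contribution − fixed costs = €14,812,340.40 − €4,880,100 = €9,932,240.40. Interest = €3,590,622.00, so EBIT − I = €6,341,618.40.
Degree of total leverage = total CM / (EBIT − interest) = €14,812,340.40 / €6,341,618.40 = 2.3357.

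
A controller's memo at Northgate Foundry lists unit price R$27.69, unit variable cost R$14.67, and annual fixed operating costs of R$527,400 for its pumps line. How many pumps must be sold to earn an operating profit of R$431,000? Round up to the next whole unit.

73,610 pumps

Each unit contributes R$27.69 − R$14.67 = R$13.02.
Need Q such that Q × R$13.02 − R$527,400 = R$431,000, i.e. Q = R$958,400 / R$13.02 = 73,609.83 → 73,610.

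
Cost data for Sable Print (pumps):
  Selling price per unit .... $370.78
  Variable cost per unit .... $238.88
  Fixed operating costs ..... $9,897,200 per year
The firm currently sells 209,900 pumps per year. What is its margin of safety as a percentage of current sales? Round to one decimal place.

64.3%

Contribution margin per unit = $370.78 − $238.88 = $131.90. Break-even units = $9,897,200 ÷ $131.90 = 75,035.63; break-even revenue = 75,035.63 × $370.78 = $27,821,712.02.
Current sales = 209,900 × $370.78 = $77,826,722.00.
Margin of safety = ($77,826,722.00 − $27,821,712.02) ÷ $77,826,722.00 = 64.3%.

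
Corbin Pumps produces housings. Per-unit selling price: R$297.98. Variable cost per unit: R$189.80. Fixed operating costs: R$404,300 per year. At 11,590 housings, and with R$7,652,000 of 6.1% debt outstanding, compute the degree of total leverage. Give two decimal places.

3.28

Contribution at this volume is 11,590 × R$108.18 = R$1,253,806.20.
Operating income = contribution − fixed costs = R$1,253,806.20 − R$404,300 = R$849,506.20. Interest = R$466,772.00.
DOL = R$1,253,806.20 ÷ R$849,506.20 = 1.4759; DFL = R$849,506.20 ÷ R$382,734.20 = 2.2196.
Combined leverage = 1.4759 × 2.2196 = 3.2759.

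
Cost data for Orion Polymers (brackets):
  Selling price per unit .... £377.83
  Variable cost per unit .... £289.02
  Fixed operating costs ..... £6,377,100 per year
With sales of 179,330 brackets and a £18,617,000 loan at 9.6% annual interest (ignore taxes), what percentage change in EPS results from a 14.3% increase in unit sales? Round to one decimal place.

At 179,330 units, contribution = 179,330 × £88.81 = £15,926,297.30.
Subtracting fixed costs: EBIT = £15,926,297.30 − £6,377,100 = £9,549,197.30.
After interest of £1,787,232.00, pre-tax earnings = £7,761,965.30.
DCL = total CM / (EBIT − I) = £15,926,297.30 / £7,761,965.30 = 2.0518.
%ΔEPS = DCL × %ΔSales = 2.0518 × +14.3% = +29.3%.

+29.3%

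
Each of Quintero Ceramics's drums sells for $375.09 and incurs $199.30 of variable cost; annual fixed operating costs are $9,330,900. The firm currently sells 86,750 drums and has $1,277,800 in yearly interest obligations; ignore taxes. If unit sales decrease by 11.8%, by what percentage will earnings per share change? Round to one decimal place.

Total contribution margin = 86,750 × $175.79 = $15,249,782.50.
Operating income = contribution − fixed costs = $15,249,782.50 − $9,330,900 = $5,918,882.50.
After interest of $1,277,800.00, pre-tax earnings = $4,641,082.50.
Degree of combined leverage = contribution ÷ (EBIT − I) = $15,249,782.50 ÷ $4,641,082.50 = 3.2858.
%ΔEPS = DCL × %ΔSales = 3.2858 × -11.8% = -38.8%.

-38.8%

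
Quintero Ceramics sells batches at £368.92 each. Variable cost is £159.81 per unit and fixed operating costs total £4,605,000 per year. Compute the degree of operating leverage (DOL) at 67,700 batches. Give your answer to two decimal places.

Contribution at this volume is 67,700 × £209.11 = £14,156,747.00.
EBIT = £14,156,747.00 − £4,605,000 = £9,551,747.00.
So DOL = total CM / EBIT = £14,156,747.00 / £9,551,747.00 = 1.4821.

1.48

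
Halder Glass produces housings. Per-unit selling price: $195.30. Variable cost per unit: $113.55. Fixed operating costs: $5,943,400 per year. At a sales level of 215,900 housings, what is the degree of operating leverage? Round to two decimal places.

Contribution at this volume is 215,900 × $81.75 = $17,649,825.00.
EBIT = $17,649,825.00 − $5,943,400 = $11,706,425.00.
Degree of operating leverage = $17,649,825.00 / $11,706,425.00 = 1.5077.

1.51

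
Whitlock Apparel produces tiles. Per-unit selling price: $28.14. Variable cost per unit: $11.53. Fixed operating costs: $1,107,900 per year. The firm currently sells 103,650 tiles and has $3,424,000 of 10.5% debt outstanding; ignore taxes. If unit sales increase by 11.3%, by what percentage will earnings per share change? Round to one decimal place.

+76.5%

Contribution at this volume is 103,650 × $16.61 = $1,721,626.50.
Operating income = contribution − fixed costs = $1,721,626.50 − $1,107,900 = $613,726.50.
After interest of $359,520.00, pre-tax earnings = $254,206.50.
Degree of combined leverage = contribution ÷ (EBIT − I) = $1,721,626.50 ÷ $254,206.50 = 6.7726.
%ΔEPS = DCL × %ΔSales = 6.7726 × +11.3% = +76.5%.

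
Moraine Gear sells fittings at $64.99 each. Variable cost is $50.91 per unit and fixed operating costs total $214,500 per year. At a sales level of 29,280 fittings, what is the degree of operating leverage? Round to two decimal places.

Total contribution margin = 29,280 × $14.08 = $412,262.40.
Operating income = contribution − fixed costs = $412,262.40 − $214,500 = $197,762.40.
So DOL = total CM / EBIT = $412,262.40 / $197,762.40 = 2.0846.

2.08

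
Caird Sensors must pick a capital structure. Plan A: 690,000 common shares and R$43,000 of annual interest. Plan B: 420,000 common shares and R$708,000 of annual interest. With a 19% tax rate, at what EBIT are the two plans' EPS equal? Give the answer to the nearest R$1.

R$1,742,444

Set EPS_A = EPS_B: (EBIT − R$43,000)(1 − 0.19) ÷ 690,000 = (EBIT − R$708,000)(1 − 0.19) ÷ 420,000.
The (1 − t) factor cancels: (EBIT − 43,000) × 420,000 = (EBIT − 708,000) × 690,000.
EBIT × (690,000 − 420,000) = 708,000 × 690,000 − 43,000 × 420,000 = 470,460,000,000, so EBIT = 470,460,000,000 ÷ 270,000 = 1,742,444.44.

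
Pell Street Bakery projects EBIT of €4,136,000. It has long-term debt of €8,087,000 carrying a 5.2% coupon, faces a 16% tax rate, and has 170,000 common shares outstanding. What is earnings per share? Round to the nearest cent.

€18.36

Pre-tax income = €4,136,000 − €420,524.00 = €3,715,476.00.
Net income = €3,715,476.00 × (1 − 0.16) = €3,120,999.84.
EPS = €3,120,999.84 ÷ 170,000 = €18.36.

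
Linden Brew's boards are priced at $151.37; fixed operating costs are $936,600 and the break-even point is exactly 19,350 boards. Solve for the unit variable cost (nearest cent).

Contribution per unit must be FC / Q = $936,600 / 19,350 = $48.4031.
Hence VC = price − CM = $151.37 − $48.4031 = $102.97.

$102.97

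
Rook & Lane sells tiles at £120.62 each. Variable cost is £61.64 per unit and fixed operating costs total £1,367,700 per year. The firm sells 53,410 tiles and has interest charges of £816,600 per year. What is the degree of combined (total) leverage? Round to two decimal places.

Total contribution margin = 53,410 × £58.98 = £3,150,121.80.
Subtracting fixed costs: EBIT = £3,150,121.80 − £1,367,700 = £1,782,421.80. Interest = £816,600.00.
DOL = £3,150,121.80 ÷ £1,782,421.80 = 1.7673; DFL = £1,782,421.80 ÷ £965,821.80 = 1.8455.
DCL = DOL × DFL = 1.7673 × 1.8455 = 3.2616.

3.26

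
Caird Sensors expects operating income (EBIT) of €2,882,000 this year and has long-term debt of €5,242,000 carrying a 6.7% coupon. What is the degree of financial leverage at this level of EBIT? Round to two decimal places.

Interest = €351,214.00.
DFL = EBIT ÷ (EBIT − I) = €2,882,000 ÷ (€2,882,000 − €351,214.00) = €2,882,000 ÷ €2,530,786.00 = 1.1388.

1.14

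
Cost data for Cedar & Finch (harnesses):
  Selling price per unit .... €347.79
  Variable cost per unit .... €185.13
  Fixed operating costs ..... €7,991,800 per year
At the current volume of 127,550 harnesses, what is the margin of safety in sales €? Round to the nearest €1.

€27,273,020

Contribution margin per unit = €347.79 − €185.13 = €162.66. Break-even units = €7,991,800 ÷ €162.66 = 49,131.93; break-even revenue = 49,131.93 × €347.79 = €17,087,594.50.
Actual sales revenue = 127,550 × €347.79 = €44,360,614.50.
Margin of safety = €44,360,614.50 − €17,087,594.50 = €27,273,020.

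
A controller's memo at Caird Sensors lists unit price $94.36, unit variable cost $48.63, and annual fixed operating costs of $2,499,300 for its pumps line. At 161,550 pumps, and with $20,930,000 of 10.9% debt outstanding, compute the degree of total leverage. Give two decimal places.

2.83

At 161,550 units, contribution = 161,550 × $45.73 = $7,387,681.50.
EBIT = $7,387,681.50 − $2,499,300 = $4,888,381.50. Interest = $2,281,370.00, so EBIT − I = $2,607,011.50.
Degree of total leverage = total CM / (EBIT − interest) = $7,387,681.50 / $2,607,011.50 = 2.8338.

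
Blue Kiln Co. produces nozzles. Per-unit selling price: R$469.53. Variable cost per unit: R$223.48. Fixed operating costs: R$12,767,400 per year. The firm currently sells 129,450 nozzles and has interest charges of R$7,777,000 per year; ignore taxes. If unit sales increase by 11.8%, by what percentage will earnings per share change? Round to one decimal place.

Total contribution margin = 129,450 × R$246.05 = R$31,851,172.50.
EBIT = R$31,851,172.50 − R$12,767,400 = R$19,083,772.50.
Interest = R$7,777,000.00, so EBIT − I = R$11,306,772.50.
DCL = total CM / (EBIT − I) = R$31,851,172.50 / R$11,306,772.50 = 2.8170.
EPS therefore changes by 2.8170 × (+11.8%) = +33.2%.

+33.2%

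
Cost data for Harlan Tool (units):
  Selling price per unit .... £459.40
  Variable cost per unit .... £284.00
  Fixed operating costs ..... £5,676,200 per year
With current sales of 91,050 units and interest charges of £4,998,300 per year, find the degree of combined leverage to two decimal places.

3.02

Total contribution margin = 91,050 × £175.40 = £15,970,170.00.
EBIT = £15,970,170.00 − £5,676,200 = £10,293,970.00. Interest = £4,998,300.00, so EBIT − I = £5,295,670.00.
DCL = contribution ÷ (EBIT − I) = £15,970,170.00 ÷ £5,295,670.00 = 3.0157.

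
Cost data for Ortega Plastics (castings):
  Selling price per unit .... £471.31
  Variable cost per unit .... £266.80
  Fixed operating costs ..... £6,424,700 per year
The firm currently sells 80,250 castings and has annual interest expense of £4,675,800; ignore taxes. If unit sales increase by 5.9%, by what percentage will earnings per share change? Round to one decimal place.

+18.2%

Contribution at this volume is 80,250 × £204.51 = £16,411,927.50.
EBIT = £16,411,927.50 − £6,424,700 = £9,987,227.50.
Interest = £4,675,800.00, so EBIT − I = £5,311,427.50.
Degree of combined leverage = contribution ÷ (EBIT − I) = £16,411,927.50 ÷ £5,311,427.50 = 3.0899.
%ΔEPS = DCL × %ΔSales = 3.0899 × +5.9% = +18.2%.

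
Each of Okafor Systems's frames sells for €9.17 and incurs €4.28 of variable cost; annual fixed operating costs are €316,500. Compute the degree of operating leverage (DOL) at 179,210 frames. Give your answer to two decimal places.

1.57

Contribution at this volume is 179,210 × €4.89 = €876,336.90.
Subtracting fixed costs: EBIT = €876,336.90 − €316,500 = €559,836.90.
DOL = contribution ÷ EBIT = €876,336.90 ÷ €559,836.90 = 1.5653.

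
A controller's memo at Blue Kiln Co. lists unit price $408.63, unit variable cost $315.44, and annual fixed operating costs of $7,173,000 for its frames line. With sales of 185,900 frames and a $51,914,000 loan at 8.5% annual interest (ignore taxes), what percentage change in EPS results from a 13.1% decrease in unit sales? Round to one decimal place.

Total contribution margin = 185,900 × $93.19 = $17,324,021.00.
EBIT = $17,324,021.00 − $7,173,000 = $10,151,021.00.
Interest = $4,412,690.00, so EBIT − I = $5,738,331.00.
DCL = total CM / (EBIT − I) = $17,324,021.00 / $5,738,331.00 = 3.0190.
EPS therefore changes by 3.0190 × (-13.1%) = -39.5%.

-39.5%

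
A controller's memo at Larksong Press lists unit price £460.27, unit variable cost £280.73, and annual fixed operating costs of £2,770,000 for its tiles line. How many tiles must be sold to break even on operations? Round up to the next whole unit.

15,429 tiles

Unit CM = price − variable cost = £460.27 − £280.73 = £179.54.
Break-even Q = £2,770,000 / £179.54 = 15,428.32 → 15,429 tiles.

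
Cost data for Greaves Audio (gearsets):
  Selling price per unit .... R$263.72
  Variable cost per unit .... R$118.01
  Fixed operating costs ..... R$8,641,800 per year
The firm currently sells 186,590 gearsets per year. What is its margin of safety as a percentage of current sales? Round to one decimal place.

Each unit contributes R$263.72 − R$118.01 = R$145.71. Break-even units = R$8,641,800 ÷ R$145.71 = 59,308.21; break-even revenue = 59,308.21 × R$263.72 = R$15,640,762.45.
Actual sales revenue = 186,590 × R$263.72 = R$49,207,514.80.
Margin of safety = (R$49,207,514.80 − R$15,640,762.45) ÷ R$49,207,514.80 = 68.2%.

68.2%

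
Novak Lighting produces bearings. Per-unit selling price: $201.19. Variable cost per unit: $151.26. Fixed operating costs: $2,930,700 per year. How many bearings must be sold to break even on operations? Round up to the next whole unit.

Unit CM = price − variable cost = $201.19 − $151.26 = $49.93.
Break-even Q = $2,930,700 / $49.93 = 58,696.17 → 58,697 bearings.

58,697 bearings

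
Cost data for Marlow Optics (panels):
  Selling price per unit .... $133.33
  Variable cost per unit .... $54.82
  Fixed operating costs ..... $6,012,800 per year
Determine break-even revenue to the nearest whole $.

$10,211,268

Contribution margin per unit = $133.33 − $54.82 = $78.51, a CM ratio of $78.51 ÷ $133.33 = 0.5888.
Break-even revenue = fixed costs × price ÷ CM = $6,012,800 × $133.33 ÷ $78.51 = $10,211,268.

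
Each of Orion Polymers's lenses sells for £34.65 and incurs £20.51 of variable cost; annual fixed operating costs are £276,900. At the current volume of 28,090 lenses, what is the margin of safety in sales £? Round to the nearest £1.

£294,776

Unit CM = price − variable cost = £34.65 − £20.51 = £14.14. Break-even units = £276,900 ÷ £14.14 = 19,582.74; break-even revenue = 19,582.74 × £34.65 = £678,542.08.
Actual sales revenue = 28,090 × £34.65 = £973,318.50.
Margin of safety = £973,318.50 − £678,542.08 = £294,776.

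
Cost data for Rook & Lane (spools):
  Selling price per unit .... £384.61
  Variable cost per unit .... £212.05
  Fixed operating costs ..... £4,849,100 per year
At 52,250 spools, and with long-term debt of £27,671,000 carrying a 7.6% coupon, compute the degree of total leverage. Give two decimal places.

At 52,250 units, contribution = 52,250 × £172.56 = £9,016,260.00.
Subtracting fixed costs: EBIT = £9,016,260.00 − £4,849,100 = £4,167,160.00. Interest = £2,102,996.00, so EBIT − I = £2,064,164.00.
DCL = contribution ÷ (EBIT − I) = £9,016,260.00 ÷ £2,064,164.00 = 4.3680.

4.37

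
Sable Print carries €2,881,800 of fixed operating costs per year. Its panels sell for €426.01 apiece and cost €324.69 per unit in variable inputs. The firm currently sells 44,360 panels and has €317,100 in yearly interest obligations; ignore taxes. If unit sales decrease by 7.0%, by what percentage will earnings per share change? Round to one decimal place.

-24.3%

Contribution at this volume is 44,360 × €101.32 = €4,494,555.20.
Operating income = contribution − fixed costs = €4,494,555.20 − €2,881,800 = €1,612,755.20.
After interest of €317,100.00, pre-tax earnings = €1,295,655.20.
Degree of combined leverage = contribution ÷ (EBIT − I) = €4,494,555.20 ÷ €1,295,655.20 = 3.4689.
EPS therefore changes by 3.4689 × (-7.0%) = -24.3%.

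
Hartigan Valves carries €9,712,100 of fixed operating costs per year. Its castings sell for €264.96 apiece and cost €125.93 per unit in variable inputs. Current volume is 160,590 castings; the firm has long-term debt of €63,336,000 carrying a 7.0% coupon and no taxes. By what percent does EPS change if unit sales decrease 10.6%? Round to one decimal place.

Contribution at this volume is 160,590 × €139.03 = €22,326,827.70.
EBIT = €22,326,827.70 − €9,712,100 = €12,614,727.70.
After interest of €4,433,520.00, pre-tax earnings = €8,181,207.70.
DCL = total CM / (EBIT − I) = €22,326,827.70 / €8,181,207.70 = 2.7290.
%ΔEPS = DCL × %ΔSales = 2.7290 × -10.6% = -28.9%.

-28.9%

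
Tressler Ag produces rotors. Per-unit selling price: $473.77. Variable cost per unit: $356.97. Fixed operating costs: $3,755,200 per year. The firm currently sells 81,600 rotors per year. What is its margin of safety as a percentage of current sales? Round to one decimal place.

60.6%

Contribution margin per unit = $473.77 − $356.97 = $116.80. Break-even units = $3,755,200 ÷ $116.80 = 32,150.68; break-even revenue = 32,150.68 × $473.77 = $15,232,030.00.
Current sales = 81,600 × $473.77 = $38,659,632.00.
Margin of safety = ($38,659,632.00 − $15,232,030.00) ÷ $38,659,632.00 = 60.6%.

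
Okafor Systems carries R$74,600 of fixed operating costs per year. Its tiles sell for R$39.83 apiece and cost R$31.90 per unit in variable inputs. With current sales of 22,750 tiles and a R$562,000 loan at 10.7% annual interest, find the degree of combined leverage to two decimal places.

3.95

At 22,750 units, contribution = 22,750 × R$7.93 = R$180,407.50.
EBIT = R$180,407.50 − R$74,600 = R$105,807.50. Interest = R$60,134.00, so EBIT − I = R$45,673.50.
Degree of total leverage = total CM / (EBIT − interest) = R$180,407.50 / R$45,673.50 = 3.9499.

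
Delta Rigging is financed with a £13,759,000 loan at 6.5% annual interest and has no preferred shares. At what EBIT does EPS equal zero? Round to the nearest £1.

Annual interest = 6.5% × £13,759,000 = £894,335.00.
With no preferred dividends, EPS = 0 when EBIT exactly covers interest, so the financial break-even EBIT is £894,335.00.

£894,335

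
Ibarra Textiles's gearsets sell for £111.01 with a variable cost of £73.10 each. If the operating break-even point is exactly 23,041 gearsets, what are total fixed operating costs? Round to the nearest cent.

Unit CM = price − variable cost = £111.01 − £73.10 = £37.91.
Since BE = FC / CM, FC = 23,041 × £37.91 = £873,484.31.

£873,484.31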